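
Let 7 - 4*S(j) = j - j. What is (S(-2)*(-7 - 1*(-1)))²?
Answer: 441/4 ≈ 110.25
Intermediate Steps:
S(j) = 7/4 (S(j) = 7/4 - (j - j)/4 = 7/4 - ¼*0 = 7/4 + 0 = 7/4)
(S(-2)*(-7 - 1*(-1)))² = (7*(-7 - 1*(-1))/4)² = (7*(-7 + 1)/4)² = ((7/4)*(-6))² = (-21/2)² = 441/4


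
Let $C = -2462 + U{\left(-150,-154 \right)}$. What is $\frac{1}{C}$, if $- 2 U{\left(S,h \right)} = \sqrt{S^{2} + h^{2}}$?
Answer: $- \frac{1231}{3024945} + \frac{\sqrt{11554}}{6049890} \approx -0.00038918$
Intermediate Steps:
$U{\left(S,h \right)} = - \frac{\sqrt{S^{2} + h^{2}}}{2}$
$C = -2462 - \sqrt{11554}$ ($C = -2462 - \frac{\sqrt{\left(-150\right)^{2} + \left(-154\right)^{2}}}{2} = -2462 - \frac{\sqrt{22500 + 23716}}{2} = -2462 - \frac{\sqrt{46216}}{2} = -2462 - \frac{2 \sqrt{11554}}{2} = -2462 - \sqrt{11554} \approx -2569.5$)
$\frac{1}{C} = \frac{1}{-2462 - \sqrt{11554}}$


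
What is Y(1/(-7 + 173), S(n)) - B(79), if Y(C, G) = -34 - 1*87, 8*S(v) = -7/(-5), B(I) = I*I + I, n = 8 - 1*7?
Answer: -6441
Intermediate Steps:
n = 1 (n = 8 - 7 = 1)
B(I) = I + I**2 (B(I) = I**2 + I = I + I**2)
S(v) = 7/40 (S(v) = (-7/(-5))/8 = (-7*(-1/5))/8 = (1/8)*(7/5) = 7/40)
Y(C, G) = -121 (Y(C, G) = -34 - 87 = -121)
Y(1/(-7 + 173), S(n)) - B(79) = -121 - 79*(1 + 79) = -121 - 79*80 = -121 - 1*6320 = -121 - 6320 = -6441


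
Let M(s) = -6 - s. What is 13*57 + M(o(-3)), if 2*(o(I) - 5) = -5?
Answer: 1465/2 ≈ 732.50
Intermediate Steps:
o(I) = 5/2 (o(I) = 5 + (½)*(-5) = 5 - 5/2 = 5/2)
13*57 + M(o(-3)) = 13*57 + (-6 - 1*5/2) = 741 + (-6 - 5/2) = 741 - 17/2 = 1465/2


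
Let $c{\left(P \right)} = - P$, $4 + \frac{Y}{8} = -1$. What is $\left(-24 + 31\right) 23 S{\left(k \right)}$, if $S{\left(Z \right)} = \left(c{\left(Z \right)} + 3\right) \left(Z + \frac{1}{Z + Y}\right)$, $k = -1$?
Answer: $- \frac{27048}{41} \approx -659.71$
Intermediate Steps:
$Y = -40$ ($Y = -32 + 8 \left(-1\right) = -32 - 8 = -40$)
$S{\left(Z \right)} = \left(3 - Z\right) \left(Z + \frac{1}{-40 + Z}\right)$ ($S{\left(Z \right)} = \left(- Z + 3\right) \left(Z + \frac{1}{Z - 40}\right) = \left(3 - Z\right) \left(Z + \frac{1}{-40 + Z}\right)$)
$\left(-24 + 31\right) 23 S{\left(k \right)} = \left(-24 + 31\right) 23 \frac{3 - \left(-1\right)^{3} - -121 + 43 \left(-1\right)^{2}}{-40 - 1} = 7 \cdot 23 \frac{3 - -1 + 121 + 43 \cdot 1}{-41} = 161 \left(- \frac{3 + 1 + 121 + 43}{41}\right) = 161 \left(\left(- \frac{1}{41}\right) 168\right) = 161 \left(- \frac{168}{41}\right) = - \frac{27048}{41}$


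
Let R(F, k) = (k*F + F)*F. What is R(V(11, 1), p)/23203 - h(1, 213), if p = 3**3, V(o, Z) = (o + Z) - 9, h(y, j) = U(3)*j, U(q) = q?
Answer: -14826465/23203 ≈ -638.99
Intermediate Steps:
h(y, j) = 3*j
V(o, Z) = -9 + Z + o (V(o, Z) = (Z + o) - 9 = -9 + Z + o)
p = 27
R(F, k) = F*(F + F*k) (R(F, k) = (F*k + F)*F = (F + F*k)*F = F*(F + F*k))
R(V(11, 1), p)/23203 - h(1, 213) = ((-9 + 1 + 11)**2*(1 + 27))/23203 - 3*213 = (3**2*28)*(1/23203) - 1*639 = (9*28)*(1/23203) - 639 = 252*(1/23203) - 639 = 252/23203 - 639 = -14826465/23203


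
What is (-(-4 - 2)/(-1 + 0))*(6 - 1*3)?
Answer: -18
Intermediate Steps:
(-(-4 - 2)/(-1 + 0))*(6 - 1*3) = (-(-6)/(-1))*(6 - 3) = -(-6)*(-1)*3 = -1*6*3 = -6*3 = -18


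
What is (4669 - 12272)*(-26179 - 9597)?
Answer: 272004928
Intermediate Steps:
(4669 - 12272)*(-26179 - 9597) = -7603*(-35776) = 272004928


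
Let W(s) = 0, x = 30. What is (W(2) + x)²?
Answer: 900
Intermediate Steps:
(W(2) + x)² = (0 + 30)² = 30² = 900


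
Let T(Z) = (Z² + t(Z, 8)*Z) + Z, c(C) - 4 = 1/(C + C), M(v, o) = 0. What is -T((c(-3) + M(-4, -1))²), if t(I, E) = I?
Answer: -289363/648 ≈ -446.55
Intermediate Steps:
c(C) = 4 + 1/(2*C) (c(C) = 4 + 1/(C + C) = 4 + 1/(2*C))
T(Z) = Z + 2*Z² (T(Z) = (Z² + Z*Z) + Z = (Z² + Z²) + Z = 2*Z² + Z = Z + 2*Z²)
-T((c(-3) + M(-4, -1))²) = -((4 + (½)/(-3)) + 0)²*(1 + 2*((4 + (½)/(-3)) + 0)²) = -((4 + (½)*(-⅓)) + 0)²*(1 + 2*((4 + (½)*(-⅓)) + 0)²) = -((4 - ⅙) + 0)²*(1 + 2*((4 - ⅙) + 0)²) = -(23/6 + 0)²*(1 + 2*(23/6 + 0)²) = -(23/6)²*(1 + 2*(23/6)²) = -529*(1 + 2*(529/36))/36 = -529*(1 + 529/18)/36 = -529*547/(36*18) = -1*289363/648 = -289363/648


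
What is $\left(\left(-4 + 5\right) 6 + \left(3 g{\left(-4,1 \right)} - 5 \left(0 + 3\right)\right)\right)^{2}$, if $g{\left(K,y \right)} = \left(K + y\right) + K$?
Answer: $900$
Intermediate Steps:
$g{\left(K,y \right)} = y + 2 K$
$\left(\left(-4 + 5\right) 6 + \left(3 g{\left(-4,1 \right)} - 5 \left(0 + 3\right)\right)\right)^{2} = \left(\left(-4 + 5\right) 6 + \left(3 \left(1 + 2 \left(-4\right)\right) - 5 \left(0 + 3\right)\right)\right)^{2} = \left(1 \cdot 6 + \left(3 \left(1 - 8\right) - 15\right)\right)^{2} = \left(6 + \left(3 \left(-7\right) - 15\right)\right)^{2} = \left(6 - 36\right)^{2} = \left(-30\right)^{2} = 900$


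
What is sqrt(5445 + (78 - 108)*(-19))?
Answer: sqrt(6015) ≈ 77.556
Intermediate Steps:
sqrt(5445 + (78 - 108)*(-19)) = sqrt(5445 - 30*(-19)) = sqrt(5445 + 570) = sqrt(6015)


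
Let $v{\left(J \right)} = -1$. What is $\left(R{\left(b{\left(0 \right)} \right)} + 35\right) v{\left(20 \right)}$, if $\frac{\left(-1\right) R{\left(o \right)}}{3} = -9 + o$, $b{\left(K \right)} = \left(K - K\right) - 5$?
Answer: $-77$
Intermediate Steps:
$b{\left(K \right)} = -5$ ($b{\left(K \right)} = 0 - 5 = -5$)
$R{\left(o \right)} = 27 - 3 o$ ($R{\left(o \right)} = - 3 \left(-9 + o\right) = 27 - 3 o$)
$\left(R{\left(b{\left(0 \right)} \right)} + 35\right) v{\left(20 \right)} = \left(\left(27 - -15\right) + 35\right) \left(-1\right) = \left(\left(27 + 15\right) + 35\right) \left(-1\right) = \left(42 + 35\right) \left(-1\right) = 77 \left(-1\right) = -77$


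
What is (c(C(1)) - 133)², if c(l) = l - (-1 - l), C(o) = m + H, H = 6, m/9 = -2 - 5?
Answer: 60516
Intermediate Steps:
m = -63 (m = 9*(-2 - 5) = 9*(-7) = -63)
C(o) = -57 (C(o) = -63 + 6 = -57)
c(l) = 1 + 2*l (c(l) = l + (1 + l) = 1 + 2*l)
(c(C(1)) - 133)² = ((1 + 2*(-57)) - 133)² = ((1 - 114) - 133)² = (-113 - 133)² = (-246)² = 60516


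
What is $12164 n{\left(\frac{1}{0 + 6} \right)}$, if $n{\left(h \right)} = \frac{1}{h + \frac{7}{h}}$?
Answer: $\frac{72984}{253} \approx 288.47$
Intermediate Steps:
$12164 n{\left(\frac{1}{0 + 6} \right)} = 12164 \frac{1}{\left(0 + 6\right) \left(7 + \left(\frac{1}{0 + 6}\right)^{2}\right)} = 12164 \frac{1}{6 \left(7 + \left(\frac{1}{6}\right)^{2}\right)} = 12164 \frac{1}{6 \left(7 + \frac{1}{36}\right)} = 12164 \frac{1}{6 \cdot \frac{253}{36}} = 12164 \cdot \frac{1}{6} \cdot \frac{36}{253} = 12164 \cdot \frac{6}{253} = \frac{72984}{253}$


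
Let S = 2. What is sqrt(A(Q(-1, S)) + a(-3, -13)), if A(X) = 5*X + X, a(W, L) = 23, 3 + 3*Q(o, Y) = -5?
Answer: sqrt(7) ≈ 2.6458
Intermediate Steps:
Q(o, Y) = -8/3 (Q(o, Y) = -1 + (1/3)*(-5) = -1 - 5/3 = -8/3)
A(X) = 6*X
sqrt(A(Q(-1, S)) + a(-3, -13)) = sqrt(6*(-8/3) + 23) = sqrt(-16 + 23) = sqrt(7)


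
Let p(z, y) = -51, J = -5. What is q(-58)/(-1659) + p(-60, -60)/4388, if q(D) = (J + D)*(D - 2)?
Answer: -793869/346652 ≈ -2.2901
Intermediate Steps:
q(D) = (-5 + D)*(-2 + D) (q(D) = (-5 + D)*(D - 2) = (-5 + D)*(-2 + D))
q(-58)/(-1659) + p(-60, -60)/4388 = (10 + (-58)² - 7*(-58))/(-1659) - 51/4388 = (10 + 3364 + 406)*(-1/1659) - 51*1/4388 = 3780*(-1/1659) - 51/4388 = -180/79 - 51/4388 = -793869/346652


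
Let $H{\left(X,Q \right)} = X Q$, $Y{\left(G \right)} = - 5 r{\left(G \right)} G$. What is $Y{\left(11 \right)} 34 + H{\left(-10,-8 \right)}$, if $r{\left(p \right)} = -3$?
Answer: $5690$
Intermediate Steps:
$Y{\left(G \right)} = 15 G$ ($Y{\left(G \right)} = \left(-5\right) \left(-3\right) G = 15 G$)
$H{\left(X,Q \right)} = Q X$
$Y{\left(11 \right)} 34 + H{\left(-10,-8 \right)} = 15 \cdot 11 \cdot 34 - -80 = 165 \cdot 34 + 80 = 5610 + 80 = 5690$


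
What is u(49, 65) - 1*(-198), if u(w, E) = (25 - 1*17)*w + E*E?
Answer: 4815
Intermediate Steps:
u(w, E) = E² + 8*w (u(w, E) = (25 - 17)*w + E² = 8*w + E² = E² + 8*w)
u(49, 65) - 1*(-198) = (65² + 8*49) - 1*(-198) = (4225 + 392) + 198 = 4617 + 198 = 4815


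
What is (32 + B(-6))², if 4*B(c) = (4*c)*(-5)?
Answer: 3844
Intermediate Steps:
B(c) = -5*c (B(c) = ((4*c)*(-5))/4 = (-20*c)/4 = -5*c)
(32 + B(-6))² = (32 - 5*(-6))² = (32 + 30)² = 62² = 3844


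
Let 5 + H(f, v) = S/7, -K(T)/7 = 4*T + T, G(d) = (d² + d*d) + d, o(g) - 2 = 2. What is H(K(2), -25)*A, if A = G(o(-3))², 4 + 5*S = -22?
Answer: -260496/35 ≈ -7442.7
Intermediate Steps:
o(g) = 4 (o(g) = 2 + 2 = 4)
S = -26/5 (S = -⅘ + (⅕)*(-22) = -⅘ - 22/5 = -26/5 ≈ -5.2000)
G(d) = d + 2*d² (G(d) = (d² + d²) + d = 2*d² + d = d + 2*d²)
K(T) = -35*T (K(T) = -7*(4*T + T) = -35*T)
A = 1296 (A = (4*(1 + 2*4))² = (4*(1 + 8))² = (4*9)² = 36² = 1296)
H(f, v) = -201/35 (H(f, v) = -5 - 26/5/7 = -5 - 26/5*⅐ = -5 - 26/35 = -201/35)
H(K(2), -25)*A = -201/35*1296 = -260496/35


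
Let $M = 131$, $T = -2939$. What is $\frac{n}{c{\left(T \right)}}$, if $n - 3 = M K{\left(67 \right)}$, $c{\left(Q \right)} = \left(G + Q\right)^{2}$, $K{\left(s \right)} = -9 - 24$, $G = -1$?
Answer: $- \frac{6}{12005} \approx -0.00049979$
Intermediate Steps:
$K{\left(s \right)} = -33$
$c{\left(Q \right)} = \left(-1 + Q\right)^{2}$
$n = -4320$ ($n = 3 + 131 \left(-33\right) = 3 - 4323 = -4320$)
$\frac{n}{c{\left(T \right)}} = - \frac{4320}{\left(-1 - 2939\right)^{2}} = - \frac{4320}{\left(-2940\right)^{2}} = - \frac{4320}{8643600} = \left(-4320\right) \frac{1}{8643600} = - \frac{6}{12005}$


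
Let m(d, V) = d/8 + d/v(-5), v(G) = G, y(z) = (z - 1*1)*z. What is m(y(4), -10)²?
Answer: 81/100 ≈ 0.81000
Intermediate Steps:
y(z) = z*(-1 + z) (y(z) = (z - 1)*z = (-1 + z)*z = z*(-1 + z))
m(d, V) = -3*d/40 (m(d, V) = d/8 + d/(-5) = d*(⅛) + d*(-⅕) = d/8 - d/5 = -3*d/40)
m(y(4), -10)² = (-3*(-1 + 4)/10)² = (-3*3/10)² = (-3/40*12)² = (-9/10)² = 81/100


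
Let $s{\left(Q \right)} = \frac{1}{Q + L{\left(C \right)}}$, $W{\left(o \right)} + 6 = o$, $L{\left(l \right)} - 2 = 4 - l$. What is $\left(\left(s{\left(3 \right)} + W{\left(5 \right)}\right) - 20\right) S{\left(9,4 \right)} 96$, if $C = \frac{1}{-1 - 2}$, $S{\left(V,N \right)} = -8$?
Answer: $\frac{112320}{7} \approx 16046.0$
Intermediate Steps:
$C = - \frac{1}{3}$ ($C = \frac{1}{-3} = - \frac{1}{3} \approx -0.33333$)
$L{\left(l \right)} = 6 - l$ ($L{\left(l \right)} = 2 - \left(-4 + l\right) = 6 - l$)
$W{\left(o \right)} = -6 + o$
$s{\left(Q \right)} = \frac{1}{\frac{19}{3} + Q}$ ($s{\left(Q \right)} = \frac{1}{Q + \left(6 - - \frac{1}{3}\right)} = \frac{1}{Q + \left(6 + \frac{1}{3}\right)} = \frac{1}{Q + \frac{19}{3}} = \frac{1}{\frac{19}{3} + Q}$)
$\left(\left(s{\left(3 \right)} + W{\left(5 \right)}\right) - 20\right) S{\left(9,4 \right)} 96 = \left(\left(\frac{3}{19 + 3 \cdot 3} + \left(-6 + 5\right)\right) - 20\right) \left(-8\right) 96 = \left(\left(\frac{3}{19 + 9} - 1\right) - 20\right) \left(-8\right) 96 = \left(\left(\frac{3}{28} - 1\right) - 20\right) \left(-8\right) 96 = \left(- \frac{25}{28} - 20\right) \left(-8\right) 96 = \left(- \frac{585}{28}\right) \left(-8\right) 96 = \frac{1170}{7} \cdot 96 = \frac{112320}{7}$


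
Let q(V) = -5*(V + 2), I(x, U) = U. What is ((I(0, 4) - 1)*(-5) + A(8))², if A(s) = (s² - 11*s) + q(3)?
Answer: 4096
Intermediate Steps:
q(V) = -10 - 5*V (q(V) = -5*(2 + V) = -10 - 5*V)
A(s) = -25 + s² - 11*s (A(s) = (s² - 11*s) + (-10 - 5*3) = (s² - 11*s) + (-10 - 15) = (s² - 11*s) - 25 = -25 + s² - 11*s)
((I(0, 4) - 1)*(-5) + A(8))² = ((4 - 1)*(-5) + (-25 + 8² - 11*8))² = (3*(-5) + (-25 + 64 - 88))² = (-15 - 49)² = (-64)² = 4096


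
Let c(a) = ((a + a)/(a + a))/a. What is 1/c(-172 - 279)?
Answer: -451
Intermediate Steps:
c(a) = 1/a (c(a) = ((2*a)/((2*a)))/a = ((2*a)*(1/(2*a)))/a = 1/a)
1/c(-172 - 279) = 1/(1/(-172 - 279)) = 1/(1/(-451)) = 1/(-1/451) = -451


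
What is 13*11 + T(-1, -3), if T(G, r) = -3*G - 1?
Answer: 145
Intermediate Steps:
T(G, r) = -1 - 3*G
13*11 + T(-1, -3) = 13*11 + (-1 - 3*(-1)) = 143 + (-1 + 3) = 143 + 2 = 145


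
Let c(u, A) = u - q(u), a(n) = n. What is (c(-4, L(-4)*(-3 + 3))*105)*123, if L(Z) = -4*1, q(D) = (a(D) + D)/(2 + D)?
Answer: -103320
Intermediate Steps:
q(D) = 2*D/(2 + D) (q(D) = (D + D)/(2 + D) = (2*D)/(2 + D) = 2*D/(2 + D))
L(Z) = -4
c(u, A) = u - 2*u/(2 + u)
(c(-4, L(-4)*(-3 + 3))*105)*123 = (((-4)²/(2 - 4))*105)*123 = ((16/(-2))*105)*123 = ((16*(-½))*105)*123 = -8*105*123 = -840*123 = -103320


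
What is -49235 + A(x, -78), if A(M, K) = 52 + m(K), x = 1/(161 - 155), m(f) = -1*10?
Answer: -49193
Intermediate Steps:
m(f) = -10
x = ⅙ (x = 1/6 = ⅙ ≈ 0.16667)
A(M, K) = 42 (A(M, K) = 52 - 10 = 42)
-49235 + A(x, -78) = -49235 + 42 = -49193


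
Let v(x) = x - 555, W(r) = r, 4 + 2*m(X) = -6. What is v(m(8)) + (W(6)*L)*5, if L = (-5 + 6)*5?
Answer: -410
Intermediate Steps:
m(X) = -5 (m(X) = -2 + (½)*(-6) = -2 - 3 = -5)
L = 5 (L = 1*5 = 5)
v(x) = -555 + x
v(m(8)) + (W(6)*L)*5 = (-555 - 5) + (6*5)*5 = -560 + 30*5 = -560 + 150 = -410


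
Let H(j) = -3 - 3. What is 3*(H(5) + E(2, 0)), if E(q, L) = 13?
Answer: 21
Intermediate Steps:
H(j) = -6
3*(H(5) + E(2, 0)) = 3*(-6 + 13) = 3*7 = 21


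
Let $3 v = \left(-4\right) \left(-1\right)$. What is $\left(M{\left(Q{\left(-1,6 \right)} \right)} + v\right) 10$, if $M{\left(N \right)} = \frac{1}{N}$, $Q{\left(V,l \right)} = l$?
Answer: $15$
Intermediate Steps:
$v = \frac{4}{3}$ ($v = \frac{\left(-4\right) \left(-1\right)}{3} = \frac{1}{3} \cdot 4 = \frac{4}{3} \approx 1.3333$)
$\left(M{\left(Q{\left(-1,6 \right)} \right)} + v\right) 10 = \left(\frac{1}{6} + \frac{4}{3}\right) 10 = \frac{3}{2} \cdot 10 = 15$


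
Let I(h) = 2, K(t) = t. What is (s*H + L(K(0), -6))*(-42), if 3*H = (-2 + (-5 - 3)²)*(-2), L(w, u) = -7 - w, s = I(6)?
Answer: 3766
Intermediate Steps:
s = 2
H = -124/3 (H = ((-2 + (-5 - 3)²)*(-2))/3 = ((-2 + (-8)²)*(-2))/3 = ((-2 + 64)*(-2))/3 = (62*(-2))/3 = (⅓)*(-124) = -124/3 ≈ -41.333)
(s*H + L(K(0), -6))*(-42) = (2*(-124/3) + (-7 - 1*0))*(-42) = (-248/3 + (-7 + 0))*(-42) = (-248/3 - 7)*(-42) = -269/3*(-42) = 3766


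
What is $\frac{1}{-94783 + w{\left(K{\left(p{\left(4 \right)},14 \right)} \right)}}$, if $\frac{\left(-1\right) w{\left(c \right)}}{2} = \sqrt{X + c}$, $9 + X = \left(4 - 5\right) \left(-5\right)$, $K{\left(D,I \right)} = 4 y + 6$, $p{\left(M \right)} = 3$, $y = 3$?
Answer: $- \frac{94783}{8983817033} + \frac{2 \sqrt{14}}{8983817033} \approx -1.055 \cdot 10^{-5}$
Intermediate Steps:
$K{\left(D,I \right)} = 18$ ($K{\left(D,I \right)} = 4 \cdot 3 + 6 = 12 + 6 = 18$)
$X = -4$ ($X = -9 + \left(4 - 5\right) \left(-5\right) = -9 - -5 = -9 + 5 = -4$)
$w{\left(c \right)} = - 2 \sqrt{-4 + c}$
$\frac{1}{-94783 + w{\left(K{\left(p{\left(4 \right)},14 \right)} \right)}} = \frac{1}{-94783 - 2 \sqrt{-4 + 18}} = \frac{1}{-94783 - 2 \sqrt{14}}$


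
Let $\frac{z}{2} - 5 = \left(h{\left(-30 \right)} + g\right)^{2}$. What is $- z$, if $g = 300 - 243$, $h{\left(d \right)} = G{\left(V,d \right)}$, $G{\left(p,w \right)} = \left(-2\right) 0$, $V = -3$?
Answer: $-6508$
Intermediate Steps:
$G{\left(p,w \right)} = 0$
$h{\left(d \right)} = 0$
$g = 57$ ($g = 300 - 243 = 57$)
$z = 6508$ ($z = 10 + 2 \left(0 + 57\right)^{2} = 10 + 2 \cdot 57^{2} = 10 + 2 \cdot 3249 = 10 + 6498 = 6508$)
$- z = \left(-1\right) 6508 = -6508$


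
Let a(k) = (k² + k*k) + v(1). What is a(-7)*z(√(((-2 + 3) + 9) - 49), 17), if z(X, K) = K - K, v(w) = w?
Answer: 0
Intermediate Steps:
z(X, K) = 0
a(k) = 1 + 2*k² (a(k) = (k² + k*k) + 1 = (k² + k²) + 1 = 2*k² + 1 = 1 + 2*k²)
a(-7)*z(√(((-2 + 3) + 9) - 49), 17) = (1 + 2*(-7)²)*0 = (1 + 2*49)*0 = (1 + 98)*0 = 99*0 = 0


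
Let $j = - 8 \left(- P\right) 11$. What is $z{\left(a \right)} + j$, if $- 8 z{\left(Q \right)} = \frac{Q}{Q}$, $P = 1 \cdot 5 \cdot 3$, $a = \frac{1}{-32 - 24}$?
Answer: $\frac{10559}{8} \approx 1319.9$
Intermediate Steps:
$a = - \frac{1}{56}$ ($a = \frac{1}{-56} = - \frac{1}{56} \approx -0.017857$)
$P = 15$ ($P = 5 \cdot 3 = 15$)
$z{\left(Q \right)} = - \frac{1}{8}$ ($z{\left(Q \right)} = - \frac{Q \frac{1}{Q}}{8} = \left(- \frac{1}{8}\right) 1 = - \frac{1}{8}$)
$j = 1320$ ($j = - 8 \left(\left(-1\right) 15\right) 11 = \left(-8\right) \left(-15\right) 11 = 120 \cdot 11 = 1320$)
$z{\left(a \right)} + j = - \frac{1}{8} + 1320 = \frac{10559}{8}$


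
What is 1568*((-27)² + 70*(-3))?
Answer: 813792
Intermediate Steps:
1568*((-27)² + 70*(-3)) = 1568*(729 - 210) = 1568*519 = 813792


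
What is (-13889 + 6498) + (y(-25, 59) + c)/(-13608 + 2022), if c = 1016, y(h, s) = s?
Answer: -85633201/11586 ≈ -7391.1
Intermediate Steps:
(-13889 + 6498) + (y(-25, 59) + c)/(-13608 + 2022) = (-13889 + 6498) + (59 + 1016)/(-13608 + 2022) = -7391 + 1075/(-11586) = -7391 + 1075*(-1/11586) = -7391 - 1075/11586 = -85633201/11586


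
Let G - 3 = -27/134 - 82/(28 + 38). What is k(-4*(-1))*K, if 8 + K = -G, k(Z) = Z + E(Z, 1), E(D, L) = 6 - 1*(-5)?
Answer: -211285/1474 ≈ -143.34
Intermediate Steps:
E(D, L) = 11 (E(D, L) = 6 + 5 = 11)
G = 6881/4422 (G = 3 + (-27/134 - 82/(28 + 38)) = 3 + (-27*1/134 - 82/66) = 3 + (-27/134 - 82*1/66) = 3 + (-27/134 - 41/33) = 3 - 6385/4422 = 6881/4422 ≈ 1.5561)
k(Z) = 11 + Z (k(Z) = Z + 11 = 11 + Z)
K = -42257/4422 (K = -8 - 1*6881/4422 = -8 - 6881/4422 = -42257/4422 ≈ -9.5561)
k(-4*(-1))*K = (11 - 4*(-1))*(-42257/4422) = (11 + 4)*(-42257/4422) = 15*(-42257/4422) = -211285/1474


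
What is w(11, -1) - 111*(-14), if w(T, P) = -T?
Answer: 1543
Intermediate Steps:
w(11, -1) - 111*(-14) = -1*11 - 111*(-14) = -11 + 1554 = 1543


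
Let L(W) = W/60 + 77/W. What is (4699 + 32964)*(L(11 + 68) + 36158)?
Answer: 6455429951803/4740 ≈ 1.3619e+9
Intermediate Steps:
L(W) = 77/W + W/60 (L(W) = W*(1/60) + 77/W = W/60 + 77/W = 77/W + W/60)
(4699 + 32964)*(L(11 + 68) + 36158) = (4699 + 32964)*((77/(11 + 68) + (11 + 68)/60) + 36158) = 37663*((77/79 + (1/60)*79) + 36158) = 37663*((77*(1/79) + 79/60) + 36158) = 37663*((77/79 + 79/60) + 36158) = 37663*(10861/4740 + 36158) = 37663*(171399781/4740) = 6455429951803/4740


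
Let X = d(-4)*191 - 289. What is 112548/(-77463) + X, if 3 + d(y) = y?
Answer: -42022462/25821 ≈ -1627.5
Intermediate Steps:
d(y) = -3 + y
X = -1626 (X = (-3 - 4)*191 - 289 = -7*191 - 289 = -1337 - 289 = -1626)
112548/(-77463) + X = 112548/(-77463) - 1626 = 112548*(-1/77463) - 1626 = -37516/25821 - 1626 = -42022462/25821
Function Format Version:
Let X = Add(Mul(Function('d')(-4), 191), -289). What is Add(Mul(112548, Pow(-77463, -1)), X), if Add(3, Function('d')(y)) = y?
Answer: Rational(-42022462, 25821) ≈ -1627.5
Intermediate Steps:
Function('d')(y) = Add(-3, y)
X = -1626 (X = Add(Mul(Add(-3, -4), 191), -289) = Add(Mul(-7, 191), -289) = Add(-1337, -289) = -1626)
Add(Mul(112548, Pow(-77463, -1)), X) = Add(Mul(112548, Pow(-77463, -1)), -1626) = Add(Mul(112548, Rational(-1, 77463)), -1626) = Add(Rational(-37516, 25821), -1626) = Rational(-42022462, 25821)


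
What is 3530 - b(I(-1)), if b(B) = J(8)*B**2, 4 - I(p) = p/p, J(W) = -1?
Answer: 3539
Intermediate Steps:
I(p) = 3 (I(p) = 4 - p/p = 4 - 1*1 = 4 - 1 = 3)
b(B) = -B**2
3530 - b(I(-1)) = 3530 - (-1)*3**2 = 3530 - (-1)*9 = 3530 - 1*(-9) = 3530 + 9 = 3539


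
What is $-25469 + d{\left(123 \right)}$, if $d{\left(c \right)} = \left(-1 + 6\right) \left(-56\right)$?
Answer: $-25749$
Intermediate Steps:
$d{\left(c \right)} = -280$ ($d{\left(c \right)} = 5 \left(-56\right) = -280$)
$-25469 + d{\left(123 \right)} = -25469 - 280 = -25749$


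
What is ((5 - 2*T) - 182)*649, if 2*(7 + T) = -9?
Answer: -99946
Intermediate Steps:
T = -23/2 (T = -7 + (½)*(-9) = -7 - 9/2 = -23/2 ≈ -11.500)
((5 - 2*T) - 182)*649 = ((5 - 2*(-23/2)) - 182)*649 = ((5 + 23) - 182)*649 = (28 - 182)*649 = -154*649 = -99946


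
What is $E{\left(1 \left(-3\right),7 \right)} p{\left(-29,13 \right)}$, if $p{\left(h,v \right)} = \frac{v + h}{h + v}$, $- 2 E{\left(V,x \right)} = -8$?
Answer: $4$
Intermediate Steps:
$E{\left(V,x \right)} = 4$ ($E{\left(V,x \right)} = \left(- \frac{1}{2}\right) \left(-8\right) = 4$)
$p{\left(h,v \right)} = 1$ ($p{\left(h,v \right)} = \frac{h + v}{h + v} = 1$)
$E{\left(1 \left(-3\right),7 \right)} p{\left(-29,13 \right)} = 4 \cdot 1 = 4$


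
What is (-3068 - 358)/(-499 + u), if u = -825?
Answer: 1713/662 ≈ 2.5876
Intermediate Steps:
(-3068 - 358)/(-499 + u) = (-3068 - 358)/(-499 - 825) = -3426/(-1324) = -3426*(-1/1324) = 1713/662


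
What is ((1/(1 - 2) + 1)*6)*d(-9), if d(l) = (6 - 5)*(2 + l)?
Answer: 0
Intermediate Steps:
d(l) = 2 + l (d(l) = 1*(2 + l) = 2 + l)
((1/(1 - 2) + 1)*6)*d(-9) = ((1/(1 - 2) + 1)*6)*(2 - 9) = ((1/(-1) + 1)*6)*(-7) = ((-1 + 1)*6)*(-7) = (0*6)*(-7) = 0*(-7) = 0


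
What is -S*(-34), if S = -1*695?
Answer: -23630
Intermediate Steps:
S = -695
-S*(-34) = -(-695)*(-34) = -1*23630 = -23630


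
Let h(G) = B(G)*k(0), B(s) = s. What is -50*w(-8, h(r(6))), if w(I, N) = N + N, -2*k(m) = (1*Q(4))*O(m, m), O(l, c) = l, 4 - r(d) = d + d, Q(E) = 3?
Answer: 0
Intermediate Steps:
r(d) = 4 - 2*d (r(d) = 4 - (d + d) = 4 - 2*d)
k(m) = -3*m/2 (k(m) = -1*3*m/2 = -3*m/2)
h(G) = 0 (h(G) = G*(-3/2*0) = G*0 = 0)
w(I, N) = 2*N
-50*w(-8, h(r(6))) = -100*0 = -50*0 = 0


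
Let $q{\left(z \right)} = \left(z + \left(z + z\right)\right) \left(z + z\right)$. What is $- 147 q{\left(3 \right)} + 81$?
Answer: $-7857$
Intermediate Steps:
$q{\left(z \right)} = 6 z^{2}$ ($q{\left(z \right)} = \left(z + 2 z\right) 2 z = 3 z 2 z = 6 z^{2}$)
$- 147 q{\left(3 \right)} + 81 = - 147 \cdot 6 \cdot 3^{2} + 81 = - 147 \cdot 6 \cdot 9 + 81 = \left(-147\right) 54 + 81 = -7938 + 81 = -7857$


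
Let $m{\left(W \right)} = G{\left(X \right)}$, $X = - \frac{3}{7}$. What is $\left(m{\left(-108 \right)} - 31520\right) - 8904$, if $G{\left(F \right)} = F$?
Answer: $- \frac{282971}{7} \approx -40424.0$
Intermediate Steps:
$X = - \frac{3}{7}$ ($X = \left(-3\right) \frac{1}{7} = - \frac{3}{7} \approx -0.42857$)
$m{\left(W \right)} = - \frac{3}{7}$
$\left(m{\left(-108 \right)} - 31520\right) - 8904 = \left(- \frac{3}{7} - 31520\right) - 8904 = - \frac{220643}{7} - 8904 = - \frac{282971}{7}$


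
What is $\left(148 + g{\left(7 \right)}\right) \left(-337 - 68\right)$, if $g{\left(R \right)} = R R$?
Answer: $-79785$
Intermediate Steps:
$g{\left(R \right)} = R^{2}$
$\left(148 + g{\left(7 \right)}\right) \left(-337 - 68\right) = \left(148 + 7^{2}\right) \left(-337 - 68\right) = \left(148 + 49\right) \left(-405\right) = 197 \left(-405\right) = -79785$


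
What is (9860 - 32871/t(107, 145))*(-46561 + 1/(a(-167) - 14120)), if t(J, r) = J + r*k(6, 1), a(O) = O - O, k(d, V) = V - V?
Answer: -672002988818829/1510840 ≈ -4.4479e+8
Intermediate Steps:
k(d, V) = 0
a(O) = 0
t(J, r) = J (t(J, r) = J + r*0 = J + 0 = J)
(9860 - 32871/t(107, 145))*(-46561 + 1/(a(-167) - 14120)) = (9860 - 32871/107)*(-46561 + 1/(0 - 14120)) = (9860 - 32871*1/107)*(-46561 + 1/(-14120)) = (9860 - 32871/107)*(-46561 - 1/14120) = (1022149/107)*(-657441321/14120) = -672002988818829/1510840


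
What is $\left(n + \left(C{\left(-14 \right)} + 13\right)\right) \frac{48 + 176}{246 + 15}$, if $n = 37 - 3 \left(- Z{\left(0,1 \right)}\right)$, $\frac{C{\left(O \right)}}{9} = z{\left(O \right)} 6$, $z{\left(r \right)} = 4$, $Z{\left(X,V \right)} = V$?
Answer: $\frac{60256}{261} \approx 230.87$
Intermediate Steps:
$C{\left(O \right)} = 216$ ($C{\left(O \right)} = 9 \cdot 4 \cdot 6 = 9 \cdot 24 = 216$)
$n = 40$ ($n = 37 - 3 \left(\left(-1\right) 1\right) = 37 - 3 \left(-1\right) = 37 - -3 = 37 + 3 = 40$)
$\left(n + \left(C{\left(-14 \right)} + 13\right)\right) \frac{48 + 176}{246 + 15} = \left(40 + \left(216 + 13\right)\right) \frac{48 + 176}{246 + 15} = \left(40 + 229\right) \frac{224}{261} = 269 \cdot 224 \cdot \frac{1}{261} = 269 \cdot \frac{224}{261} = \frac{60256}{261}$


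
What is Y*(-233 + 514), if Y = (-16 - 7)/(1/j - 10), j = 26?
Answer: 168038/259 ≈ 648.79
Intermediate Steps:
Y = 598/259 (Y = (-16 - 7)/(1/26 - 10) = -23/(1/26 - 10) = -23/(-259/26) = -23*(-26/259) = 598/259 ≈ 2.3089)
Y*(-233 + 514) = 598*(-233 + 514)/259 = (598/259)*281 = 168038/259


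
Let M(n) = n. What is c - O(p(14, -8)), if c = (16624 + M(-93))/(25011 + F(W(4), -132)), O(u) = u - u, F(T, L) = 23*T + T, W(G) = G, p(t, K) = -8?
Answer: 16531/25107 ≈ 0.65842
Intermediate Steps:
F(T, L) = 24*T
O(u) = 0
c = 16531/25107 (c = (16624 - 93)/(25011 + 24*4) = 16531/(25011 + 96) = 16531/25107 ≈ 0.65842)
c - O(p(14, -8)) = 16531/25107 - 1*0 = 16531/25107 + 0 = 16531/25107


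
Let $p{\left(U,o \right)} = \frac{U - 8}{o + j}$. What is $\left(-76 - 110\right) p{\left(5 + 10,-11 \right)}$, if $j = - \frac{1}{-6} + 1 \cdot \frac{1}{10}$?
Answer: $\frac{2790}{23} \approx 121.3$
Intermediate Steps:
$j = \frac{4}{15}$ ($j = \left(-1\right) \left(- \frac{1}{6}\right) + 1 \cdot \frac{1}{10} = \frac{1}{6} + \frac{1}{10} = \frac{4}{15} \approx 0.26667$)
$p{\left(U,o \right)} = \frac{-8 + U}{\frac{4}{15} + o}$ ($p{\left(U,o \right)} = \frac{U - 8}{o + \frac{4}{15}} = \frac{-8 + U}{\frac{4}{15} + o}$)
$\left(-76 - 110\right) p{\left(5 + 10,-11 \right)} = \left(-76 - 110\right) \frac{15 \left(-8 + \left(5 + 10\right)\right)}{4 + 15 \left(-11\right)} = \left(-76 - 110\right) \frac{15 \left(-8 + 15\right)}{4 - 165} = - 186 \cdot 15 \frac{1}{-161} \cdot 7 = - 186 \cdot 15 \left(- \frac{1}{161}\right) 7 = \left(-186\right) \left(- \frac{15}{23}\right) = \frac{2790}{23}$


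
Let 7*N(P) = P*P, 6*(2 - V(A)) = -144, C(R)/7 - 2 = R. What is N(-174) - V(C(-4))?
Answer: 30094/7 ≈ 4299.1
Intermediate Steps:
C(R) = 14 + 7*R
V(A) = 26 (V(A) = 2 - 1/6*(-144) = 2 + 24 = 26)
N(P) = P**2/7 (N(P) = (P*P)/7 = P**2/7)
N(-174) - V(C(-4)) = (1/7)*(-174)**2 - 1*26 = (1/7)*30276 - 26 = 30276/7 - 26 = 30094/7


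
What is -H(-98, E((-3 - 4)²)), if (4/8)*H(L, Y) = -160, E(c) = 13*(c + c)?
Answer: 320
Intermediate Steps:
E(c) = 26*c (E(c) = 13*(2*c) = 26*c)
H(L, Y) = -320 (H(L, Y) = 2*(-160) = -320)
-H(-98, E((-3 - 4)²)) = -1*(-320) = 320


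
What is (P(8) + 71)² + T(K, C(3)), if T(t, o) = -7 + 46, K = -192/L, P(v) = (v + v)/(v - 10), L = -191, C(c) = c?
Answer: 4008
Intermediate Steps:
P(v) = 2*v/(-10 + v) (P(v) = (2*v)/(-10 + v) = 2*v/(-10 + v))
K = 192/191 (K = -192/(-191) = -192*(-1/191) = 192/191 ≈ 1.0052)
T(t, o) = 39
(P(8) + 71)² + T(K, C(3)) = (2*8/(-10 + 8) + 71)² + 39 = (2*8/(-2) + 71)² + 39 = (2*8*(-½) + 71)² + 39 = (-8 + 71)² + 39 = 63² + 39 = 3969 + 39 = 4008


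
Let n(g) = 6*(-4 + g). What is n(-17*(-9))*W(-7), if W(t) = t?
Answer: -6258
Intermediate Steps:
n(g) = -24 + 6*g
n(-17*(-9))*W(-7) = (-24 + 6*(-17*(-9)))*(-7) = (-24 + 6*153)*(-7) = (-24 + 918)*(-7) = 894*(-7) = -6258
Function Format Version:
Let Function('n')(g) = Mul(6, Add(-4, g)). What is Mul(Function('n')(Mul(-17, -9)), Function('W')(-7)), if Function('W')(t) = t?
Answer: -6258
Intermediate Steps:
Function('n')(g) = Add(-24, Mul(6, g))
Mul(Function('n')(Mul(-17, -9)), Function('W')(-7)) = Mul(Add(-24, Mul(6, Mul(-17, -9))), -7) = Mul(Add(-24, Mul(6, 153)), -7) = Mul(Add(-24, 918), -7) = Mul(894, -7) = -6258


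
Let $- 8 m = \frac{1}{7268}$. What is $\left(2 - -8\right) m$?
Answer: $- \frac{5}{29072} \approx -0.00017199$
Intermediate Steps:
$m = - \frac{1}{58144}$ ($m = - \frac{1}{8 \cdot 7268} = \left(- \frac{1}{8}\right) \frac{1}{7268} = - \frac{1}{58144} \approx -1.7199 \cdot 10^{-5}$)
$\left(2 - -8\right) m = \left(2 - -8\right) \left(- \frac{1}{58144}\right) = \left(2 + 8\right) \left(- \frac{1}{58144}\right) = 10 \left(- \frac{1}{58144}\right) = - \frac{5}{29072}$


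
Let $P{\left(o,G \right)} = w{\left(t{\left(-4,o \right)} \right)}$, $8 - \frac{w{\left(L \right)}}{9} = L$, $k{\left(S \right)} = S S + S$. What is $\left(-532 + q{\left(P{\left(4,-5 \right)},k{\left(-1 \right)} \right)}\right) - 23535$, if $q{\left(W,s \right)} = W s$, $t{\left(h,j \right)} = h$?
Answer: $-24067$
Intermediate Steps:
$k{\left(S \right)} = S + S^{2}$ ($k{\left(S \right)} = S^{2} + S = S + S^{2}$)
$w{\left(L \right)} = 72 - 9 L$
$P{\left(o,G \right)} = 108$ ($P{\left(o,G \right)} = 72 - -36 = 72 + 36 = 108$)
$\left(-532 + q{\left(P{\left(4,-5 \right)},k{\left(-1 \right)} \right)}\right) - 23535 = \left(-532 + 108 \left(- (1 - 1)\right)\right) - 23535 = \left(-532 + 108 \left(\left(-1\right) 0\right)\right) - 23535 = \left(-532 + 108 \cdot 0\right) - 23535 = \left(-532 + 0\right) - 23535 = -532 - 23535 = -24067$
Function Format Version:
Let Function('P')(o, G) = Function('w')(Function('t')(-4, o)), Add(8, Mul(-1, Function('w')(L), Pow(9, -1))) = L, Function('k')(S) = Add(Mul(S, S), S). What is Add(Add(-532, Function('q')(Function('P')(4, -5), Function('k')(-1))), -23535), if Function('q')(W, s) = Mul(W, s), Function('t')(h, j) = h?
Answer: -24067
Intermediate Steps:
Function('k')(S) = Add(S, Pow(S, 2)) (Function('k')(S) = Add(Pow(S, 2), S) = Add(S, Pow(S, 2)))
Function('w')(L) = Add(72, Mul(-9, L))
Function('P')(o, G) = 108 (Function('P')(o, G) = Add(72, Mul(-9, -4)) = Add(72, 36) = 108)
Add(Add(-532, Function('q')(Function('P')(4, -5), Function('k')(-1))), -23535) = Add(Add(-532, Mul(108, Mul(-1, Add(1, -1)))), -23535) = Add(Add(-532, Mul(108, Mul(-1, 0))), -23535) = Add(Add(-532, Mul(108, 0)), -23535) = Add(Add(-532, 0), -23535) = Add(-532, -23535) = -24067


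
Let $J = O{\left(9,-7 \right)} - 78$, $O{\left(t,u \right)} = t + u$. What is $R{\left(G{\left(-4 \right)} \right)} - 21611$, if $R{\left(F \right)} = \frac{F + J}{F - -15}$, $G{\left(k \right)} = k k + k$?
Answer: $- \frac{583561}{27} \approx -21613.0$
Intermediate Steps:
$J = -76$ ($J = \left(9 - 7\right) - 78 = 2 - 78 = -76$)
$G{\left(k \right)} = k + k^{2}$ ($G{\left(k \right)} = k^{2} + k = k + k^{2}$)
$R{\left(F \right)} = \frac{-76 + F}{15 + F}$ ($R{\left(F \right)} = \frac{F - 76}{F - -15} = \frac{-76 + F}{F + \left(-72 + 87\right)} = \frac{-76 + F}{F + 15} = \frac{-76 + F}{15 + F}$)
$R{\left(G{\left(-4 \right)} \right)} - 21611 = \frac{-76 - 4 \left(1 - 4\right)}{15 - 4 \left(1 - 4\right)} - 21611 = \frac{-76 - -12}{15 - -12} - 21611 = \frac{-76 + 12}{15 + 12} - 21611 = \frac{1}{27} \left(-64\right) - 21611 = - \frac{64}{27} - 21611 = - \frac{583561}{27}$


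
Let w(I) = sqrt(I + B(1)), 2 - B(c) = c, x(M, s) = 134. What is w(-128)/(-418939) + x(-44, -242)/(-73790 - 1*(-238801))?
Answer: 134/165011 - I*sqrt(127)/418939 ≈ 0.00081207 - 2.69e-5*I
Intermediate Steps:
B(c) = 2 - c
w(I) = sqrt(1 + I) (w(I) = sqrt(I + (2 - 1*1)) = sqrt(I + (2 - 1)) = sqrt(I + 1) = sqrt(1 + I))
w(-128)/(-418939) + x(-44, -242)/(-73790 - 1*(-238801)) = sqrt(1 - 128)/(-418939) + 134/(-73790 - 1*(-238801)) = sqrt(-127)*(-1/418939) + 134/(-73790 + 238801) = (I*sqrt(127))*(-1/418939) + 134/165011 = -I*sqrt(127)/418939 + 134*(1/165011) = -I*sqrt(127)/418939 + 134/165011 = 134/165011 - I*sqrt(127)/418939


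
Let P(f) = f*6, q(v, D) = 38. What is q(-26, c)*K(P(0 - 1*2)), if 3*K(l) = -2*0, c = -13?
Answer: 0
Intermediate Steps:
P(f) = 6*f
K(l) = 0 (K(l) = (-2*0)/3 = (1/3)*0 = 0)
q(-26, c)*K(P(0 - 1*2)) = 38*0 = 0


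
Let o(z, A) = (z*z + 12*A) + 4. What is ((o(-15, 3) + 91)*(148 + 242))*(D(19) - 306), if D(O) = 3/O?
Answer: -806799240/19 ≈ -4.2463e+7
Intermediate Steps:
o(z, A) = 4 + z² + 12*A (o(z, A) = (z² + 12*A) + 4 = 4 + z² + 12*A)
((o(-15, 3) + 91)*(148 + 242))*(D(19) - 306) = (((4 + (-15)² + 12*3) + 91)*(148 + 242))*(3/19 - 306) = (((4 + 225 + 36) + 91)*390)*(3*(1/19) - 306) = ((265 + 91)*390)*(3/19 - 306) = (356*390)*(-5811/19) = 138840*(-5811/19) = -806799240/19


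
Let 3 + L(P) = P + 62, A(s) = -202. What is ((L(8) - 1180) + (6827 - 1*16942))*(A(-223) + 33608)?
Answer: -375082568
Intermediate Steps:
L(P) = 59 + P (L(P) = -3 + (P + 62) = -3 + (62 + P) = 59 + P)
((L(8) - 1180) + (6827 - 1*16942))*(A(-223) + 33608) = (((59 + 8) - 1180) + (6827 - 1*16942))*(-202 + 33608) = ((67 - 1180) + (6827 - 16942))*33406 = (-1113 - 10115)*33406 = -11228*33406 = -375082568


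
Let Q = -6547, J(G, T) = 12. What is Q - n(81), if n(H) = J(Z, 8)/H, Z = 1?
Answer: -176773/27 ≈ -6547.1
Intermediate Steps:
n(H) = 12/H
Q - n(81) = -6547 - 12/81 = -6547 - 1*4/27 = -6547 - 4/27 = -176773/27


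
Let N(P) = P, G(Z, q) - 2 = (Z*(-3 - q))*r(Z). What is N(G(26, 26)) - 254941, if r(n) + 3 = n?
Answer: -272281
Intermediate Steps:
r(n) = -3 + n
G(Z, q) = 2 + Z*(-3 + Z)*(-3 - q) (G(Z, q) = 2 + (Z*(-3 - q))*(-3 + Z) = 2 + Z*(-3 + Z)*(-3 - q))
N(G(26, 26)) - 254941 = (2 - 3*26*(-3 + 26) - 1*26*26*(-3 + 26)) - 254941 = (2 - 3*26*23 - 1*26*26*23) - 254941 = (2 - 1794 - 15548) - 254941 = -17340 - 254941 = -272281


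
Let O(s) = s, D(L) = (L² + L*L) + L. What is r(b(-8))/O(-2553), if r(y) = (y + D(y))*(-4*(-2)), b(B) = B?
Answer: -896/2553 ≈ -0.35096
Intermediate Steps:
D(L) = L + 2*L² (D(L) = (L² + L²) + L = 2*L² + L = L + 2*L²)
r(y) = 8*y + 8*y*(1 + 2*y) (r(y) = (y + y*(1 + 2*y))*(-4*(-2)) = (y + y*(1 + 2*y))*8 = 8*y + 8*y*(1 + 2*y))
r(b(-8))/O(-2553) = (16*(-8)*(1 - 8))/(-2553) = (16*(-8)*(-7))*(-1/2553) = 896*(-1/2553) = -896/2553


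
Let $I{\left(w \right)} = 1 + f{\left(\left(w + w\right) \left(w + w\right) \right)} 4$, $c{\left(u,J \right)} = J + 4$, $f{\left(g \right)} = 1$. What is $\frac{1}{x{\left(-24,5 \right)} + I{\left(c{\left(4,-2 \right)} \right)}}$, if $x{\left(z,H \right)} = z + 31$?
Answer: $\frac{1}{12} \approx 0.083333$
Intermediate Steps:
$x{\left(z,H \right)} = 31 + z$
$c{\left(u,J \right)} = 4 + J$
$I{\left(w \right)} = 5$ ($I{\left(w \right)} = 1 + 1 \cdot 4 = 1 + 4 = 5$)
$\frac{1}{x{\left(-24,5 \right)} + I{\left(c{\left(4,-2 \right)} \right)}} = \frac{1}{\left(31 - 24\right) + 5} = \frac{1}{7 + 5} = \frac{1}{12}$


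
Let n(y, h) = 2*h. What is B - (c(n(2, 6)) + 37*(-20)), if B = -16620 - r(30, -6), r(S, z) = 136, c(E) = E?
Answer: -16028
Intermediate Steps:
B = -16756 (B = -16620 - 1*136 = -16620 - 136 = -16756)
B - (c(n(2, 6)) + 37*(-20)) = -16756 - (2*6 + 37*(-20)) = -16756 - (12 - 740) = -16756 - 1*(-728) = -16756 + 728 = -16028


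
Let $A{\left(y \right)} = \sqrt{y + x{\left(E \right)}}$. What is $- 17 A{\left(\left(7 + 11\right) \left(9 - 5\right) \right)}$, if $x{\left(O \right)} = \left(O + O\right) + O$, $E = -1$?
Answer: $- 17 \sqrt{69} \approx -141.21$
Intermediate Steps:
$x{\left(O \right)} = 3 O$ ($x{\left(O \right)} = 2 O + O = 3 O$)
$A{\left(y \right)} = \sqrt{-3 + y}$ ($A{\left(y \right)} = \sqrt{y + 3 \left(-1\right)} = \sqrt{y - 3} = \sqrt{-3 + y}$)
$- 17 A{\left(\left(7 + 11\right) \left(9 - 5\right) \right)} = - 17 \sqrt{-3 + \left(7 + 11\right) \left(9 - 5\right)} = - 17 \sqrt{-3 + 18 \cdot 4} = - 17 \sqrt{-3 + 72} = - 17 \sqrt{69}$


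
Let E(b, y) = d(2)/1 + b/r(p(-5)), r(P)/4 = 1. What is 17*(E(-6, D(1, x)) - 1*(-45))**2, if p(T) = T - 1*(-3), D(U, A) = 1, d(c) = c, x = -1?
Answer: 140777/4 ≈ 35194.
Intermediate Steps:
p(T) = 3 + T (p(T) = T + 3 = 3 + T)
r(P) = 4 (r(P) = 4*1 = 4)
E(b, y) = 2 + b/4 (E(b, y) = 2/1 + b/4 = 2*1 + b*(1/4) = 2 + b/4)
17*(E(-6, D(1, x)) - 1*(-45))**2 = 17*((2 + (1/4)*(-6)) - 1*(-45))**2 = 17*((2 - 3/2) + 45)**2 = 17*(1/2 + 45)**2 = 17*(91/2)**2 = 17*(8281/4) = 140777/4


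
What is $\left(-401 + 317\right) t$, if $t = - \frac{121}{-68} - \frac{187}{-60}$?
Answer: $- \frac{34958}{85} \approx -411.27$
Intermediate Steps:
$t = \frac{2497}{510}$ ($t = \left(-121\right) \left(- \frac{1}{68}\right) - - \frac{187}{60} = \frac{121}{68} + \frac{187}{60} = \frac{2497}{510} \approx 4.8961$)
$\left(-401 + 317\right) t = \left(-401 + 317\right) \frac{2497}{510} = \left(-84\right) \frac{2497}{510} = - \frac{34958}{85}$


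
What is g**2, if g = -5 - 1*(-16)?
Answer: 121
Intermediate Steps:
g = 11 (g = -5 + 16 = 11)
g**2 = 11**2 = 121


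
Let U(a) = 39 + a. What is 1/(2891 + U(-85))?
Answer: 1/2845 ≈ 0.00035149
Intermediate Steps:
1/(2891 + U(-85)) = 1/(2891 + (39 - 85)) = 1/(2891 - 46) = 1/2845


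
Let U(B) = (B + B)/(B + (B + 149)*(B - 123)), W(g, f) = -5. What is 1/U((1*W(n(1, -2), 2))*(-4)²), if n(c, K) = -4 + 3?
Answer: 14087/160 ≈ 88.044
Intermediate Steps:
n(c, K) = -1
U(B) = 2*B/(B + (-123 + B)*(149 + B)) (U(B) = (2*B)/(B + (149 + B)*(-123 + B)) = (2*B)/(B + (-123 + B)*(149 + B)) = 2*B/(B + (-123 + B)*(149 + B)))
1/U((1*W(n(1, -2), 2))*(-4)²) = 1/(2*((1*(-5))*(-4)²)/(-18327 + ((1*(-5))*(-4)²)² + 27*((1*(-5))*(-4)²))) = 1/(2*(-5*16)/(-18327 + (-5*16)² + 27*(-5*16))) = 1/(2*(-80)/(-18327 + (-80)² + 27*(-80))) = 1/(2*(-80)/(-18327 + 6400 - 2160)) = 1/(2*(-80)/(-14087)) = 1/(2*(-80)*(-1/14087)) = 1/(160/14087) = 14087/160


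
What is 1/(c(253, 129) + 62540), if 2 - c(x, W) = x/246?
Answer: 246/15385079 ≈ 1.5990e-5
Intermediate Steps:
c(x, W) = 2 - x/246
1/(c(253, 129) + 62540) = 1/((2 - 1/246*253) + 62540) = 1/((2 - 253/246) + 62540) = 1/(239/246 + 62540) = 1/(15385079/246) = 246/15385079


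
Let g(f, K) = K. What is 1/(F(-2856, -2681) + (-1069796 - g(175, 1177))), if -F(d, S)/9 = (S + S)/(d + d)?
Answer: -136/145653477 ≈ -9.3372e-7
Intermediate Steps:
F(d, S) = -9*S/d (F(d, S) = -9*(S + S)/(d + d) = -9*2*S/(2*d) = -9*2*S*1/(2*d) = -9*S/d)
1/(F(-2856, -2681) + (-1069796 - g(175, 1177))) = 1/(-9*(-2681)/(-2856) + (-1069796 - 1*1177)) = 1/(-9*(-2681)*(-1/2856) + (-1069796 - 1177)) = 1/(-1149/136 - 1070973) = 1/(-145653477/136) = -136/145653477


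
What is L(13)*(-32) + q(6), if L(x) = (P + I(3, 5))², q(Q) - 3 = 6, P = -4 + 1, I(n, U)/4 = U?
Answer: -9239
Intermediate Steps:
I(n, U) = 4*U
P = -3
q(Q) = 9 (q(Q) = 3 + 6 = 9)
L(x) = 289 (L(x) = (-3 + 4*5)² = (-3 + 20)² = 17² = 289)
L(13)*(-32) + q(6) = 289*(-32) + 9 = -9248 + 9 = -9239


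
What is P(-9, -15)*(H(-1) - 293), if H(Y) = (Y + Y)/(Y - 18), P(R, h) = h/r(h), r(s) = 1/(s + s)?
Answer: -2504250/19 ≈ -1.3180e+5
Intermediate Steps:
r(s) = 1/(2*s)
P(R, h) = 2*h² (P(R, h) = h/((1/(2*h))) = h*(2*h) = 2*h²)
H(Y) = 2*Y/(-18 + Y) (H(Y) = (2*Y)/(-18 + Y) = 2*Y/(-18 + Y))
P(-9, -15)*(H(-1) - 293) = (2*(-15)²)*(2*(-1)/(-18 - 1) - 293) = (2*225)*(2*(-1)/(-19) - 293) = 450*(2*(-1)*(-1/19) - 293) = 450*(2/19 - 293) = 450*(-5565/19) = -2504250/19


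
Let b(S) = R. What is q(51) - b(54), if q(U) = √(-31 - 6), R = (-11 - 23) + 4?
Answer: 30 + I*√37 ≈ 30.0 + 6.0828*I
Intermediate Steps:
R = -30 (R = -34 + 4 = -30)
q(U) = I*√37 (q(U) = √(-37) = I*√37)
b(S) = -30
q(51) - b(54) = I*√37 - 1*(-30) = I*√37 + 30 = 30 + I*√37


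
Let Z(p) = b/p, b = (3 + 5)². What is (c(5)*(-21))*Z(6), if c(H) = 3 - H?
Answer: 448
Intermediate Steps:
b = 64 (b = 8² = 64)
Z(p) = 64/p
(c(5)*(-21))*Z(6) = ((3 - 1*5)*(-21))*(64/6) = ((3 - 5)*(-21))*(64*(⅙)) = -2*(-21)*(32/3) = 42*(32/3) = 448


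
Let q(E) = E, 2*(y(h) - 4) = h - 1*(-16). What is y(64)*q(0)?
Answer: 0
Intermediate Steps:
y(h) = 12 + h/2 (y(h) = 4 + (h - 1*(-16))/2 = 4 + (h + 16)/2 = 4 + (16 + h)/2 = 4 + (8 + h/2) = 12 + h/2)
y(64)*q(0) = (12 + (½)*64)*0 = (12 + 32)*0 = 44*0 = 0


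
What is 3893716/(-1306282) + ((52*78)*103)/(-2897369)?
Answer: -5913627425890/1892390486029 ≈ -3.1250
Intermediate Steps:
3893716/(-1306282) + ((52*78)*103)/(-2897369) = 3893716*(-1/1306282) + (4056*103)*(-1/2897369) = -1946858/653141 + 417768*(-1/2897369) = -1946858/653141 - 417768/2897369 = -5913627425890/1892390486029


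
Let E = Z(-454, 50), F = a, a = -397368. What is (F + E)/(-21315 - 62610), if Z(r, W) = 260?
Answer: 397108/83925 ≈ 4.7317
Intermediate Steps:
F = -397368
E = 260
(F + E)/(-21315 - 62610) = (-397368 + 260)/(-21315 - 62610) = -397108/(-83925) = -397108*(-1/83925) = 397108/83925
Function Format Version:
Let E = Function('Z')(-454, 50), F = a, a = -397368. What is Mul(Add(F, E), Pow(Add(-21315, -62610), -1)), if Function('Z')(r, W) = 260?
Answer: Rational(397108, 83925) ≈ 4.7317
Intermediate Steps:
F = -397368
E = 260
Mul(Add(F, E), Pow(Add(-21315, -62610), -1)) = Mul(Add(-397368, 260), Pow(Add(-21315, -62610), -1)) = Mul(-397108, Pow(-83925, -1)) = Mul(-397108, Rational(-1, 83925)) = Rational(397108, 83925)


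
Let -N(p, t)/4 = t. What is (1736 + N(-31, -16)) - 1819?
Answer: -19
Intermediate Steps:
N(p, t) = -4*t
(1736 + N(-31, -16)) - 1819 = (1736 - 4*(-16)) - 1819 = (1736 + 64) - 1819 = 1800 - 1819 = -19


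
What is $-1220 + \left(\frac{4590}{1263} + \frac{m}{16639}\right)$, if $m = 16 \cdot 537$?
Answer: $- \frac{8517048278}{7005019} \approx -1215.8$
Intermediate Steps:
$m = 8592$
$-1220 + \left(\frac{4590}{1263} + \frac{m}{16639}\right) = -1220 + \left(\frac{4590}{1263} + \frac{8592}{16639}\right) = -1220 + \left(4590 \cdot \frac{1}{1263} + 8592 \cdot \frac{1}{16639}\right) = -1220 + \left(\frac{1530}{421} + \frac{8592}{16639}\right) = -1220 + \frac{29074902}{7005019} = - \frac{8517048278}{7005019}$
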